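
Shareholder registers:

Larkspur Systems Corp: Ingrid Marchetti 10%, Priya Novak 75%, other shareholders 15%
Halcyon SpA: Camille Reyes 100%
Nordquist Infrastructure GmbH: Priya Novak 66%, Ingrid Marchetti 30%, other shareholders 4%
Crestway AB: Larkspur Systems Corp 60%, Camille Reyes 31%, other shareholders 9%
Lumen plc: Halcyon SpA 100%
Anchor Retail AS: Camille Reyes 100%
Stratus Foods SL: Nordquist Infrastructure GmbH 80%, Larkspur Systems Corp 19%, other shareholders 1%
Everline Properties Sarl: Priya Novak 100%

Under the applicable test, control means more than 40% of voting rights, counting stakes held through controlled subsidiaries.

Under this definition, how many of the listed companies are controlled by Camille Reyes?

Camille holds 100% of Halcyon, so Camille controls Halcyon.
Halcyon holds 100% of Lumen, so Camille controls Lumen.
Camille holds 100% of Anchor, so Camille controls Anchor.
No other company's threshold is met.
Camille controls 3 companies.

3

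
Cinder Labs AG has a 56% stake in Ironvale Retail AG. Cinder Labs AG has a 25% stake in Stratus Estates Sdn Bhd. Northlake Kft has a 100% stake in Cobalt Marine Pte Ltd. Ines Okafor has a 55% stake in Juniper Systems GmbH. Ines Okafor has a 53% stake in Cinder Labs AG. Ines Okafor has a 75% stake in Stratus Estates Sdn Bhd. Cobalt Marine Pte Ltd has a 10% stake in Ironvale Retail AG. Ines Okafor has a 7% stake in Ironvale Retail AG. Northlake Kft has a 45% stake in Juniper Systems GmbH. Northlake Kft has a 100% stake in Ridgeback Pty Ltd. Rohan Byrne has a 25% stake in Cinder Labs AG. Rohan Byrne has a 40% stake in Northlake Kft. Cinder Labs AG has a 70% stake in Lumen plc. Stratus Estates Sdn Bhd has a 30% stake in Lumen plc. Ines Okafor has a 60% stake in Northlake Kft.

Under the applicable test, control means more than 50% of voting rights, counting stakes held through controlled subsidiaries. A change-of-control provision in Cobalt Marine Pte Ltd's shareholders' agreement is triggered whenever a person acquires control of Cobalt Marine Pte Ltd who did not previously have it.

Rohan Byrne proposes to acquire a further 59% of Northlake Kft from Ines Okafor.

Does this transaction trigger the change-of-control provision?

The purchase adds only to Rohan's holdings (Ines's stake shrinks), so Rohan is the only person who could newly come to control Cobalt.
Rohan's largest direct stake is 40% in Northlake, which does not meet the threshold, so Rohan controls no company.
Neither Rohan nor any entity Rohan controls holds any voting interest in Cobalt.
So before the transaction, Rohan does not control Cobalt.
After the purchase, Rohan's direct stake in Northlake rises to 40% + 59% = 99%, and Ines's stake falls to 1%.
Rohan holds 99% of Northlake, so Rohan controls Northlake.
Northlake holds 100% of Cobalt, so Rohan controls Cobalt.
Rohan did not control Cobalt before and does after, so the clause is triggered.

Yes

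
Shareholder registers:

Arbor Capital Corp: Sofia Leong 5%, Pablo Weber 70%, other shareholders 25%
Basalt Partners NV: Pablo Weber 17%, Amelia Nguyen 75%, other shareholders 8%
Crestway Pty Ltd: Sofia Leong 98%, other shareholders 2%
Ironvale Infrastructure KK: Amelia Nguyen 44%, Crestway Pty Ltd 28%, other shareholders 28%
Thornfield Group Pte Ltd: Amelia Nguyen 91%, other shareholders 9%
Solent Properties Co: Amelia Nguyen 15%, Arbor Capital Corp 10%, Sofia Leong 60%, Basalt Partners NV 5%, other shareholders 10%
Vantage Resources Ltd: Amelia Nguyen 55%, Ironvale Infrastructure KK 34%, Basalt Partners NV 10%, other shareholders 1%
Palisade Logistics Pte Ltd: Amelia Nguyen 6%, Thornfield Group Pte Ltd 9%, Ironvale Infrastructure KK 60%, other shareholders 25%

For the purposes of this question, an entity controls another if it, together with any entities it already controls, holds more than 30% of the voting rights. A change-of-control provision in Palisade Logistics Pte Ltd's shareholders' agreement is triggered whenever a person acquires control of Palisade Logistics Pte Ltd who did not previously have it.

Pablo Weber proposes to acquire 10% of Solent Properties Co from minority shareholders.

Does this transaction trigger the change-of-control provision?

The purchase changes only Pablo's holdings, so Pablo is the only person who could newly come to control Palisade.
Pablo holds 70% of Arbor, so Pablo controls Arbor.
Neither Pablo nor any entity Pablo controls holds any voting interest in Palisade.
So before the transaction, Pablo does not control Palisade.
After the purchase, Pablo holds 10% of Solent directly.
Pablo's side now holds 10% + 10% = 20% of Solent, not > 30%, so Pablo still does not control Solent.
After the transaction, neither Pablo nor any entity Pablo controls holds a voting interest in Palisade, so Pablo still does not control it.
No new person acquires control, so the clause is not triggered.

No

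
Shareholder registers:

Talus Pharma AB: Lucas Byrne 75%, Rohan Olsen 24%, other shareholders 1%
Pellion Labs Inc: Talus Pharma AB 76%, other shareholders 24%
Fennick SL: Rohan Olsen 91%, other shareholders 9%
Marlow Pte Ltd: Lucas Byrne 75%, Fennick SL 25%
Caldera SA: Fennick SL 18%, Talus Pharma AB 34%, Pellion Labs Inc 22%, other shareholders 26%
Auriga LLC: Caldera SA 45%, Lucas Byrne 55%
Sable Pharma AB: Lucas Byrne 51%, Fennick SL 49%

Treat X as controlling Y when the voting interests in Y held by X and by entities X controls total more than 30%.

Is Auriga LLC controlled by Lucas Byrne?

Yes

Lucas holds 75% of Talus, so Lucas controls Talus.
Talus holds 76% of Pellion, so Lucas controls Pellion.
Talus and Pellion together hold 34% + 22% = 56% of Caldera, so Lucas controls Caldera.
Caldera and Lucas together hold 45% + 55% = 100% of Auriga, so Lucas controls Auriga.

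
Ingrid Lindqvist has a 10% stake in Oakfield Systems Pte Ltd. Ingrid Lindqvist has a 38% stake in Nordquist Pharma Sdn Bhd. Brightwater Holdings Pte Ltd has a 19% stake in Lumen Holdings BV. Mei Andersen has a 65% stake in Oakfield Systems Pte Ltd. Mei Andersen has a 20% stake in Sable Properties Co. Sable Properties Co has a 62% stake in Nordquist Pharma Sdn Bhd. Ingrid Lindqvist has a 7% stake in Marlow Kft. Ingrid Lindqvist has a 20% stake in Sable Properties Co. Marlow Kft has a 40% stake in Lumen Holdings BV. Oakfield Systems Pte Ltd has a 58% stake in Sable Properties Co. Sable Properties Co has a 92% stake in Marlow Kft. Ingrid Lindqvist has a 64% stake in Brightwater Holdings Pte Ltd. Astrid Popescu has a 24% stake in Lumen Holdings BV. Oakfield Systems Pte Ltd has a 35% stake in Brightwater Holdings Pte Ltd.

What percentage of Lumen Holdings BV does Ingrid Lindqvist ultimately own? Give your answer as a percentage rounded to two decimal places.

25.12%

Ingrid reaches Lumen along 5 paths.
Via Oakfield → Sable → Marlow: 10% × 58% × 92% × 40% = 2.1344%.
Via Sable → Marlow: 20% × 92% × 40% = 7.36%.
Via Marlow: 7% × 40% = 2.8%.
Via Brightwater: 64% × 19% = 12.16%.
Via Oakfield → Brightwater: 10% × 35% × 19% = 0.665%.
Total: 2.1344% + 7.36% + 2.8% + 12.16% + 0.665% = 25.1194%.
Rounded: 25.12%.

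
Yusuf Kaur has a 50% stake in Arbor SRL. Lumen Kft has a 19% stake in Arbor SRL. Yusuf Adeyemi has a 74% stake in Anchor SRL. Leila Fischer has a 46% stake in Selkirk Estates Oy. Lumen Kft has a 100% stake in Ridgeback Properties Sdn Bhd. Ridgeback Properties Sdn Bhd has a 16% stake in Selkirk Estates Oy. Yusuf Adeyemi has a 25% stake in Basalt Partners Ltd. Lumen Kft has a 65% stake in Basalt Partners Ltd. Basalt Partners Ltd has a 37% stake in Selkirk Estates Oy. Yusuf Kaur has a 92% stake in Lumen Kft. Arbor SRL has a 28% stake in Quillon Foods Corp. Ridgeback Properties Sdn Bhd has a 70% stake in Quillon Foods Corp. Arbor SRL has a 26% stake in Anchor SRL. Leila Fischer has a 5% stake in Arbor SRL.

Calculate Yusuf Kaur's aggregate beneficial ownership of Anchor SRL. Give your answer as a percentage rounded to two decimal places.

17.54%

Yusuf Kaur reaches Anchor along 2 paths.
Via Lumen → Arbor: 92% × 19% × 26% = 4.5448%.
Via Arbor: 50% × 26% = 13%.
Total: 4.5448% + 13% = 17.5448%.
Rounded: 17.54%.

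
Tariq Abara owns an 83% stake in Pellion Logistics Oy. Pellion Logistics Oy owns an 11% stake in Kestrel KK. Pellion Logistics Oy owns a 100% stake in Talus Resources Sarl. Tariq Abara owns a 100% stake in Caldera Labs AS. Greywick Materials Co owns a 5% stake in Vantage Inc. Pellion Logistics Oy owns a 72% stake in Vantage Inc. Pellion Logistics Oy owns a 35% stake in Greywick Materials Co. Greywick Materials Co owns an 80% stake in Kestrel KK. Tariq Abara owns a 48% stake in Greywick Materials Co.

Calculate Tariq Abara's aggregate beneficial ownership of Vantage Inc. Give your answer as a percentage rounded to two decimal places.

63.61%

Tariq reaches Vantage along 3 paths.
Via Pellion → Greywick: 83% × 35% × 5% = 1.4525%.
Via Greywick: 48% × 5% = 2.4%.
Via Pellion: 83% × 72% = 59.76%.
Total: 1.4525% + 2.4% + 59.76% = 63.6125%.
Rounded: 63.61%.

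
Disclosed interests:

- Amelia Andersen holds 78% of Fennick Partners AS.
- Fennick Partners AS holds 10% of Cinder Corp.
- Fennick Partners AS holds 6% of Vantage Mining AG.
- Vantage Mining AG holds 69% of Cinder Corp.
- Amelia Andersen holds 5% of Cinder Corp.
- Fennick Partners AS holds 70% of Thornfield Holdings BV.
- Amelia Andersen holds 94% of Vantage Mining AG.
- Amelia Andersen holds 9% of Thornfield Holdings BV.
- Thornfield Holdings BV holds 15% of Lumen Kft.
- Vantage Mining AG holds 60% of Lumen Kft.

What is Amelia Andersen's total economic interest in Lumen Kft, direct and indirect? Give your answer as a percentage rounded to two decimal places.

68.75%

Amelia reaches Lumen along 4 paths.
Via Fennick → Thornfield: 78% × 70% × 15% = 8.19%.
Via Thornfield: 9% × 15% = 1.35%.
Via Fennick → Vantage: 78% × 6% × 60% = 2.808%.
Via Vantage: 94% × 60% = 56.4%.
Total: 8.19% + 1.35% + 2.808% + 56.4% = 68.748%.
Rounded: 68.75%.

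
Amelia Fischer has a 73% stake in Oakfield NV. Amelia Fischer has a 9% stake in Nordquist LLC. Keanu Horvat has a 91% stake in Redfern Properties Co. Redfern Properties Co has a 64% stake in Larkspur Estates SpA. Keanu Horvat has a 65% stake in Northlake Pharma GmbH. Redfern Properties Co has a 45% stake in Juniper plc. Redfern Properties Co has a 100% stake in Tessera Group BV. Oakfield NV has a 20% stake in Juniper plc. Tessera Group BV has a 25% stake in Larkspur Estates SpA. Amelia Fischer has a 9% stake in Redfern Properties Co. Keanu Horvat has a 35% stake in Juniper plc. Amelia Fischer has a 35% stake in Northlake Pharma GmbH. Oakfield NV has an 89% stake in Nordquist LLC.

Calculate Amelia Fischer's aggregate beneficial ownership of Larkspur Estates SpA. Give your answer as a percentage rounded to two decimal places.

Amelia reaches Larkspur along 2 paths.
Via Redfern → Tessera: 9% × 100% × 25% = 2.25%.
Via Redfern: 9% × 64% = 5.76%.
Total: 2.25% + 5.76% = 8.01%.

8.01%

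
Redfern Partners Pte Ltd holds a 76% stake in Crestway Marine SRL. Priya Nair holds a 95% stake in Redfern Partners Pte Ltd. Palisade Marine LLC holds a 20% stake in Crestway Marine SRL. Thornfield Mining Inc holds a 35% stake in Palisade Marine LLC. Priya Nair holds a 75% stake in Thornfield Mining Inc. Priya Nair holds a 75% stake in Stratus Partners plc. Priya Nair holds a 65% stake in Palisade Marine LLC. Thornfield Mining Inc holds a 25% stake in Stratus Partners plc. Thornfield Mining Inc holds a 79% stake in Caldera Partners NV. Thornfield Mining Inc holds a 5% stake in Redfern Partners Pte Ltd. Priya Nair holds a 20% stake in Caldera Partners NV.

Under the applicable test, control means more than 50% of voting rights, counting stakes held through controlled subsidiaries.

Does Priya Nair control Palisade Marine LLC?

Priya holds 75% of Thornfield, so Priya controls Thornfield.
Priya and Thornfield together hold 65% + 35% = 100% of Palisade, so Priya controls Palisade.

Yes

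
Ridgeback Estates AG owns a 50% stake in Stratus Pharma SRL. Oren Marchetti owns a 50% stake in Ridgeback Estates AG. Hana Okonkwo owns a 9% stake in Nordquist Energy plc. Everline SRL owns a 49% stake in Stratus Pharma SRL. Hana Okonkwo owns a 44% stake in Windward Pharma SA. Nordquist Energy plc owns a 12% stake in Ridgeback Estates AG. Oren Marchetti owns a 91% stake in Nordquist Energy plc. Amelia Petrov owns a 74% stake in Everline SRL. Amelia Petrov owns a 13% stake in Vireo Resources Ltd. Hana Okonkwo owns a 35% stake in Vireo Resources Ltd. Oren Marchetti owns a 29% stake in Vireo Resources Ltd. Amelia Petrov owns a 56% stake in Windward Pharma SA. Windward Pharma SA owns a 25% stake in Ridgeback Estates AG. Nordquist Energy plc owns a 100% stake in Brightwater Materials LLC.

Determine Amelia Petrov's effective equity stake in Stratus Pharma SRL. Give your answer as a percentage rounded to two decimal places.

43.26%

Amelia reaches Stratus along 2 paths.
Via Windward → Ridgeback: 56% × 25% × 50% = 7%.
Via Everline: 74% × 49% = 36.26%.
Total: 7% + 36.26% = 43.26%.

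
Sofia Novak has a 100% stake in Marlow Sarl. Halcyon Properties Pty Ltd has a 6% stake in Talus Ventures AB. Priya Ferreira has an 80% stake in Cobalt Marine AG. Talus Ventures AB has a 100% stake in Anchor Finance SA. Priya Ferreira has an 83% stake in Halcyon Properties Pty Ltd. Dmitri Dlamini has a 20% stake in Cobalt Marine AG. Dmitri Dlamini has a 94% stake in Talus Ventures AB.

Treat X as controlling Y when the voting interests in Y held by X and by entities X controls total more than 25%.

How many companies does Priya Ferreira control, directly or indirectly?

2

Priya holds 83% of Halcyon, so Priya controls Halcyon.
Priya holds 80% of Cobalt, so Priya controls Cobalt.
No other company's threshold is met.
Priya controls 2 companies.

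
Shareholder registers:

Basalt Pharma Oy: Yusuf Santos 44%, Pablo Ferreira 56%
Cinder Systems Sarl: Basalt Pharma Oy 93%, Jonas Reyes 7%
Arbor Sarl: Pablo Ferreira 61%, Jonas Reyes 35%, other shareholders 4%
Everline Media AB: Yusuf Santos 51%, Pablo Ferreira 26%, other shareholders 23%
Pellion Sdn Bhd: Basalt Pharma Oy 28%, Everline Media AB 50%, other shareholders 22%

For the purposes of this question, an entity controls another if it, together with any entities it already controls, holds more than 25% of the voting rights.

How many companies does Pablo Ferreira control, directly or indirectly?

Pablo holds 56% of Basalt, so Pablo controls Basalt.
Basalt holds 93% of Cinder, so Pablo controls Cinder.
Pablo holds 61% of Arbor, so Pablo controls Arbor.
Pablo holds 26% of Everline, so Pablo controls Everline.
Basalt and Everline together hold 28% + 50% = 78% of Pellion, so Pablo controls Pellion.
Pablo controls 5 companies.

5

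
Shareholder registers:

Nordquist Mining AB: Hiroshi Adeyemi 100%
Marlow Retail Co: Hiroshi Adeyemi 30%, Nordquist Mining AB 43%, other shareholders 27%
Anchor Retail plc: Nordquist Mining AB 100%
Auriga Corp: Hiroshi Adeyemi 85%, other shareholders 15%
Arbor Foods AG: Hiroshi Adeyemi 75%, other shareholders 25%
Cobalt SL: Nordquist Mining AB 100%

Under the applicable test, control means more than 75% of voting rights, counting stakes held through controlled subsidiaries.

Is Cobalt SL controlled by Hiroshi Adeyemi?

Yes

Hiroshi holds 100% of Nordquist, so Hiroshi controls Nordquist.
Nordquist holds 100% of Cobalt, so Hiroshi controls Cobalt.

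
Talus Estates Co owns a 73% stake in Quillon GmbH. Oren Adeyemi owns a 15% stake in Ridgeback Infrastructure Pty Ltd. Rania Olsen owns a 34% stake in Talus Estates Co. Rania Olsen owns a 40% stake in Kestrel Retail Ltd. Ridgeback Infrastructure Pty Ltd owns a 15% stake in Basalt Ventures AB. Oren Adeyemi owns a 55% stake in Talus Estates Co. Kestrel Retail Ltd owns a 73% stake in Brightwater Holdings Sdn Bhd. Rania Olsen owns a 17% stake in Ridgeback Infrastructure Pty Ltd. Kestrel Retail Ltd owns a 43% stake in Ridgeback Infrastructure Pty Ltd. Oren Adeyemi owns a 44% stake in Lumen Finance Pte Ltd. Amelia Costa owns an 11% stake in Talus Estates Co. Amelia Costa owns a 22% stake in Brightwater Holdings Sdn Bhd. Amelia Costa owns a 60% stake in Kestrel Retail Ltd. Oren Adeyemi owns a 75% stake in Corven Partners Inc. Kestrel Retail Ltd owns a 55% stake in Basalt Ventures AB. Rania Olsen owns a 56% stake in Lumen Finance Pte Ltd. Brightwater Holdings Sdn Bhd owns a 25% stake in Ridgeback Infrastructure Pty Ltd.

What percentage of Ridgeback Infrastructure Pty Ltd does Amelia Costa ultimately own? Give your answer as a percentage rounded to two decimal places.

42.25%

Amelia reaches Ridgeback along 3 paths.
Via Kestrel → Brightwater: 60% × 73% × 25% = 10.95%.
Via Brightwater: 22% × 25% = 5.5%.
Via Kestrel: 60% × 43% = 25.8%.
Total: 10.95% + 5.5% + 25.8% = 42.25%.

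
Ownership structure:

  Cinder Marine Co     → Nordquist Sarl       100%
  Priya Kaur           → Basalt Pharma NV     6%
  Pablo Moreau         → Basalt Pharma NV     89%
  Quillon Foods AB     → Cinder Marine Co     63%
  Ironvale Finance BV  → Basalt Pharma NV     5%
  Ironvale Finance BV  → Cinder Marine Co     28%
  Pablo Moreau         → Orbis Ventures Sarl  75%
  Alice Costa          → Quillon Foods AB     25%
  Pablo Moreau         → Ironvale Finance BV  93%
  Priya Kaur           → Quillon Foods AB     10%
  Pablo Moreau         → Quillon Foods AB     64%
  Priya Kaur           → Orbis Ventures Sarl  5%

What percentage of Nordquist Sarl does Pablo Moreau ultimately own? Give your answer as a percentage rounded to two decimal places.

66.36%

Pablo reaches Nordquist along 2 paths.
Via Ironvale → Cinder: 93% × 28% × 100% = 26.04%.
Via Quillon → Cinder: 64% × 63% × 100% = 40.32%.
Total: 26.04% + 40.32% = 66.36%.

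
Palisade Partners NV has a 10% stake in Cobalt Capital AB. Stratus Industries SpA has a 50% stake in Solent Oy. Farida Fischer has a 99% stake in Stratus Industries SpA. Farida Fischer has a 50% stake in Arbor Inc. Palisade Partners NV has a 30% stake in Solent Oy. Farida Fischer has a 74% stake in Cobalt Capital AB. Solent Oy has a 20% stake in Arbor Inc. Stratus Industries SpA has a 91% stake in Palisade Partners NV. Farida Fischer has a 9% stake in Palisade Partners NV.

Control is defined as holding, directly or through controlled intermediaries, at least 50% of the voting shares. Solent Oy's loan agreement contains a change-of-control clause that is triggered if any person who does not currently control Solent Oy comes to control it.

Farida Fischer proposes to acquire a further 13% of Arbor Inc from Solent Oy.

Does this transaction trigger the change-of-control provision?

The purchase adds only to Farida's holdings (Solent's stake shrinks), so Farida is the only person who could newly come to control Solent.
Farida holds 99% of Stratus, so Farida controls Stratus.
Stratus and Farida together hold 91% + 9% = 100% of Palisade, so Farida controls Palisade.
Stratus and Palisade together hold 50% + 30% = 80% of Solent, so Farida controls Solent.
So Farida already controls Solent before the transaction.
After the purchase, Farida's direct stake in Arbor rises to 50% + 13% = 63%, and Solent's stake falls to 7%.
Farida controlled Solent already, so this is not a new person acquiring control; every other person's position is unchanged or reduced.
No new person acquires control, so the clause is not triggered.

No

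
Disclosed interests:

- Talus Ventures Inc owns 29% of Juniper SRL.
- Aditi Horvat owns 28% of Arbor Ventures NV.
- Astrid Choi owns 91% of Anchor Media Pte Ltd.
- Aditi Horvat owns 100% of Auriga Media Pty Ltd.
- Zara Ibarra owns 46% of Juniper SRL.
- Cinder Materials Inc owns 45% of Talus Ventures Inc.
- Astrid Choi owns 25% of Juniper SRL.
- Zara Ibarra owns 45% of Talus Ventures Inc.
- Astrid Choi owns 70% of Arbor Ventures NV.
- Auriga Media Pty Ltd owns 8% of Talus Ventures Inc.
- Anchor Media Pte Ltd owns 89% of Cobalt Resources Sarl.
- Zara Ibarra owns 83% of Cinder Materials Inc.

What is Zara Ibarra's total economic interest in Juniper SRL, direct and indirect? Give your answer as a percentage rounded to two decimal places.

Zara reaches Juniper along 3 paths.
Direct stake: 46% = 46%.
Via Talus: 45% × 29% = 13.05%.
Via Cinder → Talus: 83% × 45% × 29% = 10.8315%.
Total: 46% + 13.05% + 10.8315% = 69.8815%.
Rounded: 69.88%.

69.88%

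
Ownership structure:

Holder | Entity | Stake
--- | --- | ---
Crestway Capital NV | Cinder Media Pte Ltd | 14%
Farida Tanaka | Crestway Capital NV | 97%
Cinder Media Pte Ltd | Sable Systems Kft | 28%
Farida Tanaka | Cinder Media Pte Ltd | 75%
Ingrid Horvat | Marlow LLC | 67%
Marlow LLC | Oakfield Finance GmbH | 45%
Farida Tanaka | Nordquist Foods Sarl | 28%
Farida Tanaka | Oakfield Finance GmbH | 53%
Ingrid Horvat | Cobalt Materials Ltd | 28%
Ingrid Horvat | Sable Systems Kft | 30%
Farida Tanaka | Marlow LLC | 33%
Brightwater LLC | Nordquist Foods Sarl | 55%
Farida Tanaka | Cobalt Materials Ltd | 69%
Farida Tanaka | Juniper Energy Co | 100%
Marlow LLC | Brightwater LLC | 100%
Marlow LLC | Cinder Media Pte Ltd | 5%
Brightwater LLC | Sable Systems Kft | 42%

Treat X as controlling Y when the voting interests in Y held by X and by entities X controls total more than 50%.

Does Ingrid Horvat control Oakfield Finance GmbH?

No

Ingrid holds 67% of Marlow, so Ingrid controls Marlow.
Marlow holds 100% of Brightwater, so Ingrid controls Brightwater.
Brightwater and Ingrid together hold 42% + 30% = 72% of Sable, so Ingrid controls Sable.
Brightwater holds 55% of Nordquist, so Ingrid controls Nordquist.
In Oakfield, Ingrid's side holds only 45%, not > 50%.
So Ingrid does not control Oakfield.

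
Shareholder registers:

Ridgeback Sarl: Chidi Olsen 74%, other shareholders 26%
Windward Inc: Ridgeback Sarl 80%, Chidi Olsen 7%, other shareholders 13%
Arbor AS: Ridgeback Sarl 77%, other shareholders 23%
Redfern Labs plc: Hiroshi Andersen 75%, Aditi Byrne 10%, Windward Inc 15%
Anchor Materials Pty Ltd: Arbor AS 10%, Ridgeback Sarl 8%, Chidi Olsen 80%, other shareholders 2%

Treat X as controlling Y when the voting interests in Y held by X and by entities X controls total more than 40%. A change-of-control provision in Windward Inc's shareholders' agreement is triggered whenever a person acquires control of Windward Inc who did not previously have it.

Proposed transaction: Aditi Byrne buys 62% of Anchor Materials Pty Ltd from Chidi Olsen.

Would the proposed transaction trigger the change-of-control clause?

No

The purchase adds only to Aditi's holdings (Chidi's stake shrinks), so Aditi is the only person who could newly come to control Windward.
Aditi's largest direct stake is 10% in Redfern, which does not meet the threshold, so Aditi controls no company.
Neither Aditi nor any entity Aditi controls holds any voting interest in Windward.
So before the transaction, Aditi does not control Windward.
After the purchase, Aditi holds 62% of Anchor directly, and Chidi's stake falls to 18%.
Aditi holds 62% of Anchor, so Aditi controls Anchor.
After the transaction, neither Aditi nor any entity Aditi controls holds a voting interest in Windward, so Aditi still does not control it.
No new person acquires control, so the clause is not triggered.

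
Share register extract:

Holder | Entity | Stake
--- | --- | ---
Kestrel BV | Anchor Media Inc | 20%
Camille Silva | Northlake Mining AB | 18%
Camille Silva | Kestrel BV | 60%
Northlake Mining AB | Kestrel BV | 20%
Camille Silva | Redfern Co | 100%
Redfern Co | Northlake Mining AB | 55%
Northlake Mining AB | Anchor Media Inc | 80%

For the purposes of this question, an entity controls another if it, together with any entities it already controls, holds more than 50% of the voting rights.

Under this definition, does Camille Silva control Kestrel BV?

Camille holds 100% of Redfern, so Camille controls Redfern.
Camille and Redfern together hold 18% + 55% = 73% of Northlake, so Camille controls Northlake.
Camille and Northlake together hold 60% + 20% = 80% of Kestrel, so Camille controls Kestrel.

Yes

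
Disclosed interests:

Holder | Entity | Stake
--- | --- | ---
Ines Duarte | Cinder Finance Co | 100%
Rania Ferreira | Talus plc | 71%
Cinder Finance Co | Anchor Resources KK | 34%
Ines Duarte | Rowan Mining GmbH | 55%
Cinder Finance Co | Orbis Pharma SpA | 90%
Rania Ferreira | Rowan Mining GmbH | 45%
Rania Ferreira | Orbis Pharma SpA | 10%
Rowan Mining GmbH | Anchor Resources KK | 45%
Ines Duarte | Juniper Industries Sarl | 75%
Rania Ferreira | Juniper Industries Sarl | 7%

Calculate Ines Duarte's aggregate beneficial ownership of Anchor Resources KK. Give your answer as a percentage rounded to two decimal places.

Ines reaches Anchor along 2 paths.
Via Cinder: 100% × 34% = 34%.
Via Rowan: 55% × 45% = 24.75%.
Total: 34% + 24.75% = 58.75%.

58.75%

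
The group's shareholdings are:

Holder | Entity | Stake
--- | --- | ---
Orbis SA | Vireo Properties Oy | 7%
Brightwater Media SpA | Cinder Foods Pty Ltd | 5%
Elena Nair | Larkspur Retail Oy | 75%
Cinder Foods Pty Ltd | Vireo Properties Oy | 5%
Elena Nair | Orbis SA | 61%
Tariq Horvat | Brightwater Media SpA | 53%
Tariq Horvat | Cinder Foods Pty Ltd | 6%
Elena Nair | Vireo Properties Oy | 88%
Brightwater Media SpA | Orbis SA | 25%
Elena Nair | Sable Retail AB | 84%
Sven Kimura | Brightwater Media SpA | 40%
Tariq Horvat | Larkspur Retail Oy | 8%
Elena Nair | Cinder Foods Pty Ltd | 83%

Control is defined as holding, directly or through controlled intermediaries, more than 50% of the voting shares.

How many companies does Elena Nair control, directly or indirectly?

Elena holds 75% of Larkspur, so Elena controls Larkspur.
Elena holds 84% of Sable, so Elena controls Sable.
Elena holds 83% of Cinder, so Elena controls Cinder.
Elena holds 61% of Orbis, so Elena controls Orbis.
Cinder and Elena and Orbis together hold 5% + 88% + 7% = 100% of Vireo, so Elena controls Vireo.
No other company's threshold is met.
Elena controls 5 companies.

5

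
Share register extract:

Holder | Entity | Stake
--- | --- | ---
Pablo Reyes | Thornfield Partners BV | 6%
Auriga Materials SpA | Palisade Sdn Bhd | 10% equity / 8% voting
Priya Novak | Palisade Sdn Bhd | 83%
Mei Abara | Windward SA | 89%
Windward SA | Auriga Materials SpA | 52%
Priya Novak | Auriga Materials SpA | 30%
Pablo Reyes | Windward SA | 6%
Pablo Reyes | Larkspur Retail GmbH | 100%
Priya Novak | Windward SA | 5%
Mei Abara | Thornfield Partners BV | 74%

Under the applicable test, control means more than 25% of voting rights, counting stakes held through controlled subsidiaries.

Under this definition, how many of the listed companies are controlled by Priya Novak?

2

Priya holds 30% of Auriga, so Priya controls Auriga.
Priya and Auriga together hold 83% + 8% = 91% of Palisade, so Priya controls Palisade.
No other company's threshold is met.
Priya controls 2 companies.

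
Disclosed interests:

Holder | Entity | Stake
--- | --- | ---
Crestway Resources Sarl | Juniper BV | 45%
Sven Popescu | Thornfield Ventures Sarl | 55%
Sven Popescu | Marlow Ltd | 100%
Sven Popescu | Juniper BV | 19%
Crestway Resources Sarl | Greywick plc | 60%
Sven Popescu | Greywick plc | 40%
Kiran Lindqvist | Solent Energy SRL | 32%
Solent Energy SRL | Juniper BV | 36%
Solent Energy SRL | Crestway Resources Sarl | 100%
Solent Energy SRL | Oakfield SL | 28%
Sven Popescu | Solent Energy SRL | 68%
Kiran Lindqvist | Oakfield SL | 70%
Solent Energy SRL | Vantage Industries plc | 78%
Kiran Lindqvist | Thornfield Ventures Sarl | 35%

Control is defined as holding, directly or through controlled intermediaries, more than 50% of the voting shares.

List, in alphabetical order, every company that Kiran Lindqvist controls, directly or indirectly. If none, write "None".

Kiran holds 70% of Oakfield, so Kiran controls Oakfield.
No other company's threshold is met.

Oakfield SL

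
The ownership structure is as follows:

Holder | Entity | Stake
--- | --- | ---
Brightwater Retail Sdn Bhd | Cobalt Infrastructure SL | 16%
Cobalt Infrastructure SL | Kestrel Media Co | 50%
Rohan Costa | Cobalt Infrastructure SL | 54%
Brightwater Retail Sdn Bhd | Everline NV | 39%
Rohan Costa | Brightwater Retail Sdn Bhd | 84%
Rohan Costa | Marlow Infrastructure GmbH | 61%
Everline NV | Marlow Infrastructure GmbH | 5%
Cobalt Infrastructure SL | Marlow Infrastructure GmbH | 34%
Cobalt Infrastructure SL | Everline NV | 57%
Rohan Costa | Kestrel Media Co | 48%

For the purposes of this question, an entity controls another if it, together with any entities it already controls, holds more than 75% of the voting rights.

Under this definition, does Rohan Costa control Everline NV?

No

Rohan holds 84% of Brightwater, so Rohan controls Brightwater.
In Everline, Rohan's side holds only 39%, not > 75%.
So Rohan does not control Everline.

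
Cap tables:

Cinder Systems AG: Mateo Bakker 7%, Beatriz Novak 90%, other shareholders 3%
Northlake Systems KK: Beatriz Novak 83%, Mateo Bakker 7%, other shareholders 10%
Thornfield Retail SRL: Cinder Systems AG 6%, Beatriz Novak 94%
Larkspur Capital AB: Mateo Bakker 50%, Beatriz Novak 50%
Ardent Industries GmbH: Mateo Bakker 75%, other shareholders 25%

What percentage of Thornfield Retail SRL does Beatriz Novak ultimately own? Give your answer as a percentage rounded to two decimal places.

99.40%

Beatriz reaches Thornfield along 2 paths.
Via Cinder: 90% × 6% = 5.4%.
Direct stake: 94% = 94%.
Total: 5.4% + 94% = 99.4%.
Rounded: 99.40%.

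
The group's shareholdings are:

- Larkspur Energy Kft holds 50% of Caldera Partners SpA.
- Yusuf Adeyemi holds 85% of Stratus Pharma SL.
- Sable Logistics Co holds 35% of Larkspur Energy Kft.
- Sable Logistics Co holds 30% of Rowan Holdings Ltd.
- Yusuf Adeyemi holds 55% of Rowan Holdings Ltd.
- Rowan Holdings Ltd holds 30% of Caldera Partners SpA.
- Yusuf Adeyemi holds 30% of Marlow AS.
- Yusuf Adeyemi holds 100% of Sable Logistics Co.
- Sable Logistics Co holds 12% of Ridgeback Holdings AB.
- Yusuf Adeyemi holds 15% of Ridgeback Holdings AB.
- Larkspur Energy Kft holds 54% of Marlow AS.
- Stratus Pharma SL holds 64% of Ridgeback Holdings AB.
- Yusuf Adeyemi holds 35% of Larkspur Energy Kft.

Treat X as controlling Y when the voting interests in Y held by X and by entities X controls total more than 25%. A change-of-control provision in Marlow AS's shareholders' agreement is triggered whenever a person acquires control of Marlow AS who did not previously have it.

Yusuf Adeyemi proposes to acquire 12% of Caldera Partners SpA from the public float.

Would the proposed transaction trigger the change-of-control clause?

No

The purchase changes only Yusuf's holdings, so Yusuf is the only person who could newly come to control Marlow.
Yusuf holds 100% of Sable, so Yusuf controls Sable.
Yusuf and Sable together hold 35% + 35% = 70% of Larkspur, so Yusuf controls Larkspur.
Larkspur and Yusuf together hold 54% + 30% = 84% of Marlow, so Yusuf controls Marlow.
So Yusuf already controls Marlow before the transaction.
After the purchase, Yusuf holds 12% of Caldera directly.
Yusuf controlled Marlow already, so this is not a new person acquiring control; every other person's position is unchanged or reduced.
No new person acquires control, so the clause is not triggered.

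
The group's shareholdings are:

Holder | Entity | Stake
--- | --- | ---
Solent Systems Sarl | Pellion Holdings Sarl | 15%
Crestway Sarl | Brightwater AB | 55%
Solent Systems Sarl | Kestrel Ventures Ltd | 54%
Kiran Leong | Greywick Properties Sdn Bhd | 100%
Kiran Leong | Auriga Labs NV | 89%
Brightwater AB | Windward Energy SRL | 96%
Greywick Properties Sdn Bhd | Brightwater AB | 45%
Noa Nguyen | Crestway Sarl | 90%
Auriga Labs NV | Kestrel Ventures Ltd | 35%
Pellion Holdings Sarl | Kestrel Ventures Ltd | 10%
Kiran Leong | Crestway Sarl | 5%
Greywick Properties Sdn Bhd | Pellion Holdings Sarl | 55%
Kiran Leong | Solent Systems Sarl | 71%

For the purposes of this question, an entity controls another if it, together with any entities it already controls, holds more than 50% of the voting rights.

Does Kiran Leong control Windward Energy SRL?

No

Kiran holds 100% of Greywick, so Kiran controls Greywick.
Kiran holds 71% of Solent, so Kiran controls Solent.
Greywick and Solent together hold 55% + 15% = 70% of Pellion, so Kiran controls Pellion.
Kiran holds 89% of Auriga, so Kiran controls Auriga.
Solent and Pellion and Auriga together hold 54% + 10% + 35% = 99% of Kestrel, so Kiran controls Kestrel.
Neither Kiran nor any entity Kiran controls holds any voting interest in Windward.
So Kiran does not control Windward.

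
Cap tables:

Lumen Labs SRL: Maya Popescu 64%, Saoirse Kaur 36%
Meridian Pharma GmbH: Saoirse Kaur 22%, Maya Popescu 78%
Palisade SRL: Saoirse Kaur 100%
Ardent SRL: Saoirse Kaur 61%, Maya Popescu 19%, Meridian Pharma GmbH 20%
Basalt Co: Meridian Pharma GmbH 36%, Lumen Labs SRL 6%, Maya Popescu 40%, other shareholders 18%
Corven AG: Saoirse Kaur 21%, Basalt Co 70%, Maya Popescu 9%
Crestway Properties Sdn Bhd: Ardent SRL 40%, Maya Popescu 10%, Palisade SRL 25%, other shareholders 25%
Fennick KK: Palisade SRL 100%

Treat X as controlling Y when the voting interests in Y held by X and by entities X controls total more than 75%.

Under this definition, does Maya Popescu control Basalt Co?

Maya holds 78% of Meridian, so Maya controls Meridian.
Meridian and Maya together hold 36% + 40% = 76% of Basalt, so Maya controls Basalt.

Yes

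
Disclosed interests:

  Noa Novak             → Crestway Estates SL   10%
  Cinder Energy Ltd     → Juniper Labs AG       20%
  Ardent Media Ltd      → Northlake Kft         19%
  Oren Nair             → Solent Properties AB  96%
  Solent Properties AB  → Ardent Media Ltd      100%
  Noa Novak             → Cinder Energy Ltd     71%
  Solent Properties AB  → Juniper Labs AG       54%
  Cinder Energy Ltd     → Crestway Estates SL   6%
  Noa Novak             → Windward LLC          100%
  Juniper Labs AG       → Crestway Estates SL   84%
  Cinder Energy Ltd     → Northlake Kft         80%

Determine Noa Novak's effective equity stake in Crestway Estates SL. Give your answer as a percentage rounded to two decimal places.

Noa reaches Crestway along 3 paths.
Via Cinder: 71% × 6% = 4.26%.
Direct stake: 10% = 10%.
Via Cinder → Juniper: 71% × 20% × 84% = 11.928%.
Total: 4.26% + 10% + 11.928% = 26.188%.
Rounded: 26.19%.

26.19%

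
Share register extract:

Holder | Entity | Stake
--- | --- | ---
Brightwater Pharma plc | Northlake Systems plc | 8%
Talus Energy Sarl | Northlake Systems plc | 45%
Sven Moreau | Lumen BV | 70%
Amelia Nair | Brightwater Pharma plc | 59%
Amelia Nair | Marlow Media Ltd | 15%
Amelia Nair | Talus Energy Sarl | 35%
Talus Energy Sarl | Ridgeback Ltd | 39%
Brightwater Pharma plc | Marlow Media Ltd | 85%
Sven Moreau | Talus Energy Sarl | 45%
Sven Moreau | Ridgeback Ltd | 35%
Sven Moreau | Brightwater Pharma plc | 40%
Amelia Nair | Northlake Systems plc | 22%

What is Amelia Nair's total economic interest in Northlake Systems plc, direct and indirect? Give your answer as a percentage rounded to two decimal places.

Amelia reaches Northlake along 3 paths.
Via Brightwater: 59% × 8% = 4.72%.
Via Talus: 35% × 45% = 15.75%.
Direct stake: 22% = 22%.
Total: 4.72% + 15.75% + 22% = 42.47%.

42.47%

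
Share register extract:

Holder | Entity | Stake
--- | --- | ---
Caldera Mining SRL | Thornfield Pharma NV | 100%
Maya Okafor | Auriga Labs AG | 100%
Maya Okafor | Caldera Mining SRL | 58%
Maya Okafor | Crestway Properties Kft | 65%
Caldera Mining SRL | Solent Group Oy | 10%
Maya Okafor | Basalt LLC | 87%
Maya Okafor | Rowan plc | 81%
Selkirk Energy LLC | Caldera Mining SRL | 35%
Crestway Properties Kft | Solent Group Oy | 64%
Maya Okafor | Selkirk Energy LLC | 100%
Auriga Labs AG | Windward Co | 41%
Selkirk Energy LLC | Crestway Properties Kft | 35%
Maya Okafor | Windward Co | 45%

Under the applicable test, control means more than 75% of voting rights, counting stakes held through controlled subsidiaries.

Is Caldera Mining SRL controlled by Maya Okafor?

Yes

Maya holds 100% of Selkirk, so Maya controls Selkirk.
Maya and Selkirk together hold 58% + 35% = 93% of Caldera, so Maya controls Caldera.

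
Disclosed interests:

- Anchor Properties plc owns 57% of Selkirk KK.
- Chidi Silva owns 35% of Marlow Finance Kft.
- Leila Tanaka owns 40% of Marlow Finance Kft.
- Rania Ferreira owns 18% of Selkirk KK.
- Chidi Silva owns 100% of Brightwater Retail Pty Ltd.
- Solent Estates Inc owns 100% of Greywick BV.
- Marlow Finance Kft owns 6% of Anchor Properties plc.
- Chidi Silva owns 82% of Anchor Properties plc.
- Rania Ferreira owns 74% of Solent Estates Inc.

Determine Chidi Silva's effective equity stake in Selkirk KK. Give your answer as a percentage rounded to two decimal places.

47.94%

Chidi reaches Selkirk along 2 paths.
Via Marlow → Anchor: 35% × 6% × 57% = 1.197%.
Via Anchor: 82% × 57% = 46.74%.
Total: 1.197% + 46.74% = 47.937%.
Rounded: 47.94%.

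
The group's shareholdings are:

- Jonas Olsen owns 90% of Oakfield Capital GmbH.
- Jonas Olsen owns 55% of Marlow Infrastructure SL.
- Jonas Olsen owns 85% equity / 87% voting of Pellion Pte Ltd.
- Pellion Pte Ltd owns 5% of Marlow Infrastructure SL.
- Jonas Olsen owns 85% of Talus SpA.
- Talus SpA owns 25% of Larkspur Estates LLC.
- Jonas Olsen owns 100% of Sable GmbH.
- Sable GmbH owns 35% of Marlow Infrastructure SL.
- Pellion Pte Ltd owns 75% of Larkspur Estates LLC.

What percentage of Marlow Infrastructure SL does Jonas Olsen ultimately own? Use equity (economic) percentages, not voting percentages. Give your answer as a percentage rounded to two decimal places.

Jonas reaches Marlow along 3 paths.
Direct stake: 55% = 55%.
Via Sable: 100% × 35% = 35%.
Via Pellion: 85% × 5% = 4.25%.
Total: 55% + 35% + 4.25% = 94.25%.

94.25%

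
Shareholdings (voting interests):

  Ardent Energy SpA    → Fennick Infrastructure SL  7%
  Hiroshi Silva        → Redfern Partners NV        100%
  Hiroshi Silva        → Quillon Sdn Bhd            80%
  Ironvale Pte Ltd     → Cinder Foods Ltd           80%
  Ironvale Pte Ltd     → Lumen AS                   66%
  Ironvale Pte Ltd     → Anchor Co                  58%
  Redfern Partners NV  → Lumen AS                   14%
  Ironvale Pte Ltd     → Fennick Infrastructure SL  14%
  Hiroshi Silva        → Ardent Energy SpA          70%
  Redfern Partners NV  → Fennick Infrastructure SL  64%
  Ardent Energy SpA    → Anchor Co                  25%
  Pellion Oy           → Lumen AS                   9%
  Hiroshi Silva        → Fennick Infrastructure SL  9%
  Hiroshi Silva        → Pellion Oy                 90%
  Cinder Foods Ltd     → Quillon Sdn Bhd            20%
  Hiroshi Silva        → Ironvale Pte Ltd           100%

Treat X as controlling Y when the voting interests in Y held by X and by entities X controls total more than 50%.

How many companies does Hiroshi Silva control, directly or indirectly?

Hiroshi holds 90% of Pellion, so Hiroshi controls Pellion.
Hiroshi holds 100% of Redfern, so Hiroshi controls Redfern.
Hiroshi holds 100% of Ironvale, so Hiroshi controls Ironvale.
Hiroshi holds 70% of Ardent, so Hiroshi controls Ardent.
Pellion and Redfern and Ironvale together hold 9% + 14% + 66% = 89% of Lumen, so Hiroshi controls Lumen.
Ironvale holds 80% of Cinder, so Hiroshi controls Cinder.
Ironvale and Ardent together hold 58% + 25% = 83% of Anchor, so Hiroshi controls Anchor.
Hiroshi and Ardent and Redfern and Ironvale together hold 9% + 7% + 64% + 14% = 94% of Fennick, so Hiroshi controls Fennick.
Cinder and Hiroshi together hold 20% + 80% = 100% of Quillon, so Hiroshi controls Quillon.
Hiroshi controls 9 companies.

9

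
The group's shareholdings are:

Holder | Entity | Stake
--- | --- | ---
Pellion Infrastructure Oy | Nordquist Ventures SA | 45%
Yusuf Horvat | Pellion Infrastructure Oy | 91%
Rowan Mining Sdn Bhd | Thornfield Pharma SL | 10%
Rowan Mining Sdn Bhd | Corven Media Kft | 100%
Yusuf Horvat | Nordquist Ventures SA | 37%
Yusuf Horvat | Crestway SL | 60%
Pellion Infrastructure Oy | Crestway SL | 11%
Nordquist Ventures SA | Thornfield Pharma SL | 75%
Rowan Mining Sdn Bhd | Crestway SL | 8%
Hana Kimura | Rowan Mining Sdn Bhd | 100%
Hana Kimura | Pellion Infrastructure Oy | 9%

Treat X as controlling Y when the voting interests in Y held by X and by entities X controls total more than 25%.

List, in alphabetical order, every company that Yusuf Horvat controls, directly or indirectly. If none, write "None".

Crestway SL, Nordquist Ventures SA, Pellion Infrastructure Oy, Thornfield Pharma SL

Yusuf holds 91% of Pellion, so Yusuf controls Pellion.
Yusuf and Pellion together hold 60% + 11% = 71% of Crestway, so Yusuf controls Crestway.
Yusuf and Pellion together hold 37% + 45% = 82% of Nordquist, so Yusuf controls Nordquist.
Nordquist holds 75% of Thornfield, so Yusuf controls Thornfield.
No other company's threshold is met.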